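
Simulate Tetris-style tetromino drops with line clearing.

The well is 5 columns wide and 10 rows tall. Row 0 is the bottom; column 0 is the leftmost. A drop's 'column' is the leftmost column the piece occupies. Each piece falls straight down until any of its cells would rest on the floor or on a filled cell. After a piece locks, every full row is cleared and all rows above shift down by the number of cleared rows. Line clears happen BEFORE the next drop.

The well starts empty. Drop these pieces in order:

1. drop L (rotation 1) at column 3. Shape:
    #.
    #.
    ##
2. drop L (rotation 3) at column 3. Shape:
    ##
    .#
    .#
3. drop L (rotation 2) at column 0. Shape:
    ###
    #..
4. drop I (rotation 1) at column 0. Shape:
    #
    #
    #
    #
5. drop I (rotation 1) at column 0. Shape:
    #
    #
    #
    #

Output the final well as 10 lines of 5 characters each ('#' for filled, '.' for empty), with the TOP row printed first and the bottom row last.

Drop 1: L rot1 at col 3 lands with bottom-row=0; cleared 0 line(s) (total 0); column heights now [0 0 0 3 1], max=3
Drop 2: L rot3 at col 3 lands with bottom-row=1; cleared 0 line(s) (total 0); column heights now [0 0 0 4 4], max=4
Drop 3: L rot2 at col 0 lands with bottom-row=0; cleared 1 line(s) (total 1); column heights now [1 0 0 3 3], max=3
Drop 4: I rot1 at col 0 lands with bottom-row=1; cleared 0 line(s) (total 1); column heights now [5 0 0 3 3], max=5
Drop 5: I rot1 at col 0 lands with bottom-row=5; cleared 0 line(s) (total 1); column heights now [9 0 0 3 3], max=9

Answer: .....
#....
#....
#....
#....
#....
#....
#..##
#..##
#..##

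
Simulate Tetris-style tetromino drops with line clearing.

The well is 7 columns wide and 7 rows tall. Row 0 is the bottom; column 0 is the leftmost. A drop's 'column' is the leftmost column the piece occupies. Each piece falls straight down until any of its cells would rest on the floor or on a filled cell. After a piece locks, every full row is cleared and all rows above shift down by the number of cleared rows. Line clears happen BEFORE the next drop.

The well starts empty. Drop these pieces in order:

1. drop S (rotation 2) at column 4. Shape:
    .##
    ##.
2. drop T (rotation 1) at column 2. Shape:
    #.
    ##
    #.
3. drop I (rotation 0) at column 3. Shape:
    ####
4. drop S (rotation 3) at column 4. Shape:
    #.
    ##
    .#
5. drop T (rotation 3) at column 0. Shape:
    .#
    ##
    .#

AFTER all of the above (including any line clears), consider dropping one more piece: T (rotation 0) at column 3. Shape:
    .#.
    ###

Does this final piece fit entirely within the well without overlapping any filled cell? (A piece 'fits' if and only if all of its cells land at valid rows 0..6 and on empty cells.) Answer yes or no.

Drop 1: S rot2 at col 4 lands with bottom-row=0; cleared 0 line(s) (total 0); column heights now [0 0 0 0 1 2 2], max=2
Drop 2: T rot1 at col 2 lands with bottom-row=0; cleared 0 line(s) (total 0); column heights now [0 0 3 2 1 2 2], max=3
Drop 3: I rot0 at col 3 lands with bottom-row=2; cleared 0 line(s) (total 0); column heights now [0 0 3 3 3 3 3], max=3
Drop 4: S rot3 at col 4 lands with bottom-row=3; cleared 0 line(s) (total 0); column heights now [0 0 3 3 6 5 3], max=6
Drop 5: T rot3 at col 0 lands with bottom-row=0; cleared 0 line(s) (total 0); column heights now [2 3 3 3 6 5 3], max=6
Test piece T rot0 at col 3 (width 3): heights before test = [2 3 3 3 6 5 3]; fits = False

Answer: no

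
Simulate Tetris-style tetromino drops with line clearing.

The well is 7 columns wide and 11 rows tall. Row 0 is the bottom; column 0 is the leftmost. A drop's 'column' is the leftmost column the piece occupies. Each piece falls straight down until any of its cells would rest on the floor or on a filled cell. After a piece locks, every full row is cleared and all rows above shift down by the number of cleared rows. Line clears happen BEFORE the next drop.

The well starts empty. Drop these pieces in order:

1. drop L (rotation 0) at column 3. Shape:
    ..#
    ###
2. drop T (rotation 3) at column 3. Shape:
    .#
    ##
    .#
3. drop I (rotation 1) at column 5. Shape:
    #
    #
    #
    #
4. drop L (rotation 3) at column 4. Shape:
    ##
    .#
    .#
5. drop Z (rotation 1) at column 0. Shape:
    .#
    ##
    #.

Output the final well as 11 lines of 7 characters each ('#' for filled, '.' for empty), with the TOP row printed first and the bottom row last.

Answer: .......
.......
....##.
.....#.
.....#.
.....#.
.....#.
....##.
.#.###.
##..##.
#..###.

Derivation:
Drop 1: L rot0 at col 3 lands with bottom-row=0; cleared 0 line(s) (total 0); column heights now [0 0 0 1 1 2 0], max=2
Drop 2: T rot3 at col 3 lands with bottom-row=1; cleared 0 line(s) (total 0); column heights now [0 0 0 3 4 2 0], max=4
Drop 3: I rot1 at col 5 lands with bottom-row=2; cleared 0 line(s) (total 0); column heights now [0 0 0 3 4 6 0], max=6
Drop 4: L rot3 at col 4 lands with bottom-row=6; cleared 0 line(s) (total 0); column heights now [0 0 0 3 9 9 0], max=9
Drop 5: Z rot1 at col 0 lands with bottom-row=0; cleared 0 line(s) (total 0); column heights now [2 3 0 3 9 9 0], max=9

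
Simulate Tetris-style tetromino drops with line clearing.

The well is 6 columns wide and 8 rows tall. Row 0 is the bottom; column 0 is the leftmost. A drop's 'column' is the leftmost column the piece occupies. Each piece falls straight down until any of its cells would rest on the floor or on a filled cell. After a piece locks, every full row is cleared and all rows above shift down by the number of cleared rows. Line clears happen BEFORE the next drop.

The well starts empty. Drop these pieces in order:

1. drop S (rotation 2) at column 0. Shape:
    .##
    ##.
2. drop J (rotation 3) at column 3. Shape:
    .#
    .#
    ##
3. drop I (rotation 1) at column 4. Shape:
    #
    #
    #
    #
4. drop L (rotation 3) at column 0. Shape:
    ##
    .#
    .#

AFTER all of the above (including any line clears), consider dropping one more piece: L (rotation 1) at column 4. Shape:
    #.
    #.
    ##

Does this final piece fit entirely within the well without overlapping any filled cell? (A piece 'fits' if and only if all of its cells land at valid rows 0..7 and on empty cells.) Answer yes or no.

Drop 1: S rot2 at col 0 lands with bottom-row=0; cleared 0 line(s) (total 0); column heights now [1 2 2 0 0 0], max=2
Drop 2: J rot3 at col 3 lands with bottom-row=0; cleared 0 line(s) (total 0); column heights now [1 2 2 1 3 0], max=3
Drop 3: I rot1 at col 4 lands with bottom-row=3; cleared 0 line(s) (total 0); column heights now [1 2 2 1 7 0], max=7
Drop 4: L rot3 at col 0 lands with bottom-row=2; cleared 0 line(s) (total 0); column heights now [5 5 2 1 7 0], max=7
Test piece L rot1 at col 4 (width 2): heights before test = [5 5 2 1 7 0]; fits = False

Answer: no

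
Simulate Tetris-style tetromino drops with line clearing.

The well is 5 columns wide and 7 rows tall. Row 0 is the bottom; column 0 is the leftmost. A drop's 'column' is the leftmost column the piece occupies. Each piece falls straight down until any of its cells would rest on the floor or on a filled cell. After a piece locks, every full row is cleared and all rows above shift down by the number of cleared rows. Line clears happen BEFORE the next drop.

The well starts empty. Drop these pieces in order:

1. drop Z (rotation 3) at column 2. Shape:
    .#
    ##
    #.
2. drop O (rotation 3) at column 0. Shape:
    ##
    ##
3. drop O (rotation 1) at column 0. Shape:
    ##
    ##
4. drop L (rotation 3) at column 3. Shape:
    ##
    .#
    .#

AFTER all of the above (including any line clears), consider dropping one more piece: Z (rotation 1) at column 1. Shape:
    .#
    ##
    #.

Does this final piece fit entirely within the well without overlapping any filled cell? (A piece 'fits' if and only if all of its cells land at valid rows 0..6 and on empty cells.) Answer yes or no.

Drop 1: Z rot3 at col 2 lands with bottom-row=0; cleared 0 line(s) (total 0); column heights now [0 0 2 3 0], max=3
Drop 2: O rot3 at col 0 lands with bottom-row=0; cleared 0 line(s) (total 0); column heights now [2 2 2 3 0], max=3
Drop 3: O rot1 at col 0 lands with bottom-row=2; cleared 0 line(s) (total 0); column heights now [4 4 2 3 0], max=4
Drop 4: L rot3 at col 3 lands with bottom-row=1; cleared 1 line(s) (total 1); column heights now [3 3 1 3 3], max=3
Test piece Z rot1 at col 1 (width 2): heights before test = [3 3 1 3 3]; fits = True

Answer: yes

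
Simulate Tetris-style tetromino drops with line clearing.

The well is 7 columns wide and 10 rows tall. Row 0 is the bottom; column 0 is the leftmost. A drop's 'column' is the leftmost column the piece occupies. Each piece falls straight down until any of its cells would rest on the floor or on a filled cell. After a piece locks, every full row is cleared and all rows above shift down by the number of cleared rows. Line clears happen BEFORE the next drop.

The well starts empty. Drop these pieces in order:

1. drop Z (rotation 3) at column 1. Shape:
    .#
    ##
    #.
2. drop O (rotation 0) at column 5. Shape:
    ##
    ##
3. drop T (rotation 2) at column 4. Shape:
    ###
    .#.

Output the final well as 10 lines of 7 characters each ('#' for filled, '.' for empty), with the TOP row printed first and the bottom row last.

Drop 1: Z rot3 at col 1 lands with bottom-row=0; cleared 0 line(s) (total 0); column heights now [0 2 3 0 0 0 0], max=3
Drop 2: O rot0 at col 5 lands with bottom-row=0; cleared 0 line(s) (total 0); column heights now [0 2 3 0 0 2 2], max=3
Drop 3: T rot2 at col 4 lands with bottom-row=2; cleared 0 line(s) (total 0); column heights now [0 2 3 0 4 4 4], max=4

Answer: .......
.......
.......
.......
.......
.......
....###
..#..#.
.##..##
.#...##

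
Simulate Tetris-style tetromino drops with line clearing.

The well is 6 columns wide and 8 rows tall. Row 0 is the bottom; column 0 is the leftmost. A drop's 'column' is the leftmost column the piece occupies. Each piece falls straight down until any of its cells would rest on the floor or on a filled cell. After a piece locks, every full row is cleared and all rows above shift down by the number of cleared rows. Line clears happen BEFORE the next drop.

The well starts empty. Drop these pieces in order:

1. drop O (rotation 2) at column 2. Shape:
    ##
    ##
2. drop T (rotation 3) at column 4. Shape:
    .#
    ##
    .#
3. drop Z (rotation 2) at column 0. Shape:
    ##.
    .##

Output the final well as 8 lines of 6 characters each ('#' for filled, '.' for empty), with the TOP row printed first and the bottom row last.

Drop 1: O rot2 at col 2 lands with bottom-row=0; cleared 0 line(s) (total 0); column heights now [0 0 2 2 0 0], max=2
Drop 2: T rot3 at col 4 lands with bottom-row=0; cleared 0 line(s) (total 0); column heights now [0 0 2 2 2 3], max=3
Drop 3: Z rot2 at col 0 lands with bottom-row=2; cleared 0 line(s) (total 0); column heights now [4 4 3 2 2 3], max=4

Answer: ......
......
......
......
##....
.##..#
..####
..##.#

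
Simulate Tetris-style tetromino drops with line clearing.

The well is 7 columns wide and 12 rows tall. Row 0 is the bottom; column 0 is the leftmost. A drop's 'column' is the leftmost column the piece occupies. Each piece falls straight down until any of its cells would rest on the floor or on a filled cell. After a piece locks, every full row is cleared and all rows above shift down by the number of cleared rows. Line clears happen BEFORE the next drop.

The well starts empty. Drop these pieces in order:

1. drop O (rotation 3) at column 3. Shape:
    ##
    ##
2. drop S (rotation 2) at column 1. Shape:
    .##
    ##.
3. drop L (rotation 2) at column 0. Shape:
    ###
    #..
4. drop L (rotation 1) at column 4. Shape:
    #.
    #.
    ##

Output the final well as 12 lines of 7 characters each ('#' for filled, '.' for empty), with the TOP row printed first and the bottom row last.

Answer: .......
.......
.......
.......
.......
.......
.......
....#..
###.#..
#.####.
.####..
...##..

Derivation:
Drop 1: O rot3 at col 3 lands with bottom-row=0; cleared 0 line(s) (total 0); column heights now [0 0 0 2 2 0 0], max=2
Drop 2: S rot2 at col 1 lands with bottom-row=1; cleared 0 line(s) (total 0); column heights now [0 2 3 3 2 0 0], max=3
Drop 3: L rot2 at col 0 lands with bottom-row=2; cleared 0 line(s) (total 0); column heights now [4 4 4 3 2 0 0], max=4
Drop 4: L rot1 at col 4 lands with bottom-row=2; cleared 0 line(s) (total 0); column heights now [4 4 4 3 5 3 0], max=5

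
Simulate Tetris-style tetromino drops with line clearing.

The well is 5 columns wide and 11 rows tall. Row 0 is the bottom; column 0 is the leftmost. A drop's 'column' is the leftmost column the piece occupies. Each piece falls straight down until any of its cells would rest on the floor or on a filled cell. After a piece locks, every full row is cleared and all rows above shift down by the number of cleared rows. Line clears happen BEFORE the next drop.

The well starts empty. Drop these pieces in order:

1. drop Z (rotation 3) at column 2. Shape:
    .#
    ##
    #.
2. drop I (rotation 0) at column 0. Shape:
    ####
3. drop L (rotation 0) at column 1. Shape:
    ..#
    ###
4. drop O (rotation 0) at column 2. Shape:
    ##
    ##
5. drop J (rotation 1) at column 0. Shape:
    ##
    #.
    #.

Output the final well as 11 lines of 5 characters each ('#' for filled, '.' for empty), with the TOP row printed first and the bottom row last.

Drop 1: Z rot3 at col 2 lands with bottom-row=0; cleared 0 line(s) (total 0); column heights now [0 0 2 3 0], max=3
Drop 2: I rot0 at col 0 lands with bottom-row=3; cleared 0 line(s) (total 0); column heights now [4 4 4 4 0], max=4
Drop 3: L rot0 at col 1 lands with bottom-row=4; cleared 0 line(s) (total 0); column heights now [4 5 5 6 0], max=6
Drop 4: O rot0 at col 2 lands with bottom-row=6; cleared 0 line(s) (total 0); column heights now [4 5 8 8 0], max=8
Drop 5: J rot1 at col 0 lands with bottom-row=4; cleared 0 line(s) (total 0); column heights now [7 7 8 8 0], max=8

Answer: .....
.....
.....
..##.
####.
#..#.
####.
####.
...#.
..##.
..#..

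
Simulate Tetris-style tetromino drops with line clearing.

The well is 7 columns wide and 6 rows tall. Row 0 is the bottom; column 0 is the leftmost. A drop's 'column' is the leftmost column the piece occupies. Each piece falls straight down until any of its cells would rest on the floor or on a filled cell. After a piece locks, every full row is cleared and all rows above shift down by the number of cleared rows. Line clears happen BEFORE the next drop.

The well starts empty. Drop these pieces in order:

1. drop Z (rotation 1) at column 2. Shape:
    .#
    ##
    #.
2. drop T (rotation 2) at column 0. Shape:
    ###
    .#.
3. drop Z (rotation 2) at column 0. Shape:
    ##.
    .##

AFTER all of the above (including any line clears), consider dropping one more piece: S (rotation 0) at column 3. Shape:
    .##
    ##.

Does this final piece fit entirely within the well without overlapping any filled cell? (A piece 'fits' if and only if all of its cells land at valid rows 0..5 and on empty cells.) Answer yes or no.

Drop 1: Z rot1 at col 2 lands with bottom-row=0; cleared 0 line(s) (total 0); column heights now [0 0 2 3 0 0 0], max=3
Drop 2: T rot2 at col 0 lands with bottom-row=1; cleared 0 line(s) (total 0); column heights now [3 3 3 3 0 0 0], max=3
Drop 3: Z rot2 at col 0 lands with bottom-row=3; cleared 0 line(s) (total 0); column heights now [5 5 4 3 0 0 0], max=5
Test piece S rot0 at col 3 (width 3): heights before test = [5 5 4 3 0 0 0]; fits = True

Answer: yes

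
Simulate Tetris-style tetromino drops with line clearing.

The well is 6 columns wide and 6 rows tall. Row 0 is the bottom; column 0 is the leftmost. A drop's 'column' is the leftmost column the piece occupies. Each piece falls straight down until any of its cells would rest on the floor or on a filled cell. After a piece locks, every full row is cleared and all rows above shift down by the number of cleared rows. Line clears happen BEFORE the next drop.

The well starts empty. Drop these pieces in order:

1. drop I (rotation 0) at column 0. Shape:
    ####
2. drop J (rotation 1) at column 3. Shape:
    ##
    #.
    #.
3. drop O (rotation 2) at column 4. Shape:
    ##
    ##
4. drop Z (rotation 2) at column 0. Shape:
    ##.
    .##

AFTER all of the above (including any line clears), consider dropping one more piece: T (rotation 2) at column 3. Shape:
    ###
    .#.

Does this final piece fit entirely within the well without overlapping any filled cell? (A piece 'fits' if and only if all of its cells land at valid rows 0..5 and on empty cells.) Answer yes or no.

Drop 1: I rot0 at col 0 lands with bottom-row=0; cleared 0 line(s) (total 0); column heights now [1 1 1 1 0 0], max=1
Drop 2: J rot1 at col 3 lands with bottom-row=1; cleared 0 line(s) (total 0); column heights now [1 1 1 4 4 0], max=4
Drop 3: O rot2 at col 4 lands with bottom-row=4; cleared 0 line(s) (total 0); column heights now [1 1 1 4 6 6], max=6
Drop 4: Z rot2 at col 0 lands with bottom-row=1; cleared 0 line(s) (total 0); column heights now [3 3 2 4 6 6], max=6
Test piece T rot2 at col 3 (width 3): heights before test = [3 3 2 4 6 6]; fits = False

Answer: no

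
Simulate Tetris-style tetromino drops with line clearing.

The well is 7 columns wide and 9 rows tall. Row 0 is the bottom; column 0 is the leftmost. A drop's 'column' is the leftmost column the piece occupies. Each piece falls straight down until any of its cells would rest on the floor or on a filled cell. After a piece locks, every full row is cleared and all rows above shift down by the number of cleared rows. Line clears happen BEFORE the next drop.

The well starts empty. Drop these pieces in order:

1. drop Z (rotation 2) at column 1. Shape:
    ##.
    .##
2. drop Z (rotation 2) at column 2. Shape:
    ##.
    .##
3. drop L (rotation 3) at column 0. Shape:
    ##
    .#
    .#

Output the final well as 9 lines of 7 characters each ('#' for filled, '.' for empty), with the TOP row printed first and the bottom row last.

Drop 1: Z rot2 at col 1 lands with bottom-row=0; cleared 0 line(s) (total 0); column heights now [0 2 2 1 0 0 0], max=2
Drop 2: Z rot2 at col 2 lands with bottom-row=1; cleared 0 line(s) (total 0); column heights now [0 2 3 3 2 0 0], max=3
Drop 3: L rot3 at col 0 lands with bottom-row=2; cleared 0 line(s) (total 0); column heights now [5 5 3 3 2 0 0], max=5

Answer: .......
.......
.......
.......
##.....
.#.....
.###...
.####..
..##...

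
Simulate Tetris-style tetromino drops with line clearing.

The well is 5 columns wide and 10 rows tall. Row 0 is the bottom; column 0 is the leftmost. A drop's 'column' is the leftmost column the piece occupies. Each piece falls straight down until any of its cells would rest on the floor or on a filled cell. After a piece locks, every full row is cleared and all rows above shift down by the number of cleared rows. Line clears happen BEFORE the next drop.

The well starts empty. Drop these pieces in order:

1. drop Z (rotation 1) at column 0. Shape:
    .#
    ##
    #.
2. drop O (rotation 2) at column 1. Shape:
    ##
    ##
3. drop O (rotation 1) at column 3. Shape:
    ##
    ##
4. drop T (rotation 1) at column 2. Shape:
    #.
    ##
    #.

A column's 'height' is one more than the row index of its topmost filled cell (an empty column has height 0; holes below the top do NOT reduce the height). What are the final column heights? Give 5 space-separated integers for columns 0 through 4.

Drop 1: Z rot1 at col 0 lands with bottom-row=0; cleared 0 line(s) (total 0); column heights now [2 3 0 0 0], max=3
Drop 2: O rot2 at col 1 lands with bottom-row=3; cleared 0 line(s) (total 0); column heights now [2 5 5 0 0], max=5
Drop 3: O rot1 at col 3 lands with bottom-row=0; cleared 0 line(s) (total 0); column heights now [2 5 5 2 2], max=5
Drop 4: T rot1 at col 2 lands with bottom-row=5; cleared 0 line(s) (total 0); column heights now [2 5 8 7 2], max=8

Answer: 2 5 8 7 2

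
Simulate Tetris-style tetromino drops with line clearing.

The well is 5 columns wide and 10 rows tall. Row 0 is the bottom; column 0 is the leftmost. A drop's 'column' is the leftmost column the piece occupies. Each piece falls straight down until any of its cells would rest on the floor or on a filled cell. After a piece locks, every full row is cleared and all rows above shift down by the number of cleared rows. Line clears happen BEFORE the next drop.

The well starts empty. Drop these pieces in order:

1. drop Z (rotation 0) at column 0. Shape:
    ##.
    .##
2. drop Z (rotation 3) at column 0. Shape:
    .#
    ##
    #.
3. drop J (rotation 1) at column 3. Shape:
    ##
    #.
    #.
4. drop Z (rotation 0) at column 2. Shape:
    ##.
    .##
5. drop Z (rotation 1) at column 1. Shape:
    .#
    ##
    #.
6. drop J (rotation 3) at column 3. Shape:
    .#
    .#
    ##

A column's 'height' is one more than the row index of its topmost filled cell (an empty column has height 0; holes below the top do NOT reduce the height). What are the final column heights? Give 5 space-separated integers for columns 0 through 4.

Drop 1: Z rot0 at col 0 lands with bottom-row=0; cleared 0 line(s) (total 0); column heights now [2 2 1 0 0], max=2
Drop 2: Z rot3 at col 0 lands with bottom-row=2; cleared 0 line(s) (total 0); column heights now [4 5 1 0 0], max=5
Drop 3: J rot1 at col 3 lands with bottom-row=0; cleared 0 line(s) (total 0); column heights now [4 5 1 3 3], max=5
Drop 4: Z rot0 at col 2 lands with bottom-row=3; cleared 0 line(s) (total 0); column heights now [4 5 5 5 4], max=5
Drop 5: Z rot1 at col 1 lands with bottom-row=5; cleared 0 line(s) (total 0); column heights now [4 7 8 5 4], max=8
Drop 6: J rot3 at col 3 lands with bottom-row=5; cleared 0 line(s) (total 0); column heights now [4 7 8 6 8], max=8

Answer: 4 7 8 6 8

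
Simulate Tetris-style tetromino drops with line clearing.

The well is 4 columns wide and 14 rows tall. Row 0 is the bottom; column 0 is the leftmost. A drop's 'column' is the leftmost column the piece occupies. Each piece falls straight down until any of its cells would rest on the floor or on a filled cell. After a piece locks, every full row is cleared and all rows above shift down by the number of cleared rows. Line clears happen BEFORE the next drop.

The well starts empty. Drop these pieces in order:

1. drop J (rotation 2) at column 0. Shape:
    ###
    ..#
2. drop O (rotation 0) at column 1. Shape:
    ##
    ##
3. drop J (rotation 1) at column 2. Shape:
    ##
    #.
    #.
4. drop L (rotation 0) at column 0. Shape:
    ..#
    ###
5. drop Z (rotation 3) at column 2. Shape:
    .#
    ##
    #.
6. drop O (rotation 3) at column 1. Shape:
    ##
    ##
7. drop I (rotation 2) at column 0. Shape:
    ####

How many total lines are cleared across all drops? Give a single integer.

Answer: 1

Derivation:
Drop 1: J rot2 at col 0 lands with bottom-row=0; cleared 0 line(s) (total 0); column heights now [2 2 2 0], max=2
Drop 2: O rot0 at col 1 lands with bottom-row=2; cleared 0 line(s) (total 0); column heights now [2 4 4 0], max=4
Drop 3: J rot1 at col 2 lands with bottom-row=4; cleared 0 line(s) (total 0); column heights now [2 4 7 7], max=7
Drop 4: L rot0 at col 0 lands with bottom-row=7; cleared 0 line(s) (total 0); column heights now [8 8 9 7], max=9
Drop 5: Z rot3 at col 2 lands with bottom-row=9; cleared 0 line(s) (total 0); column heights now [8 8 11 12], max=12
Drop 6: O rot3 at col 1 lands with bottom-row=11; cleared 0 line(s) (total 0); column heights now [8 13 13 12], max=13
Drop 7: I rot2 at col 0 lands with bottom-row=13; cleared 1 line(s) (total 1); column heights now [8 13 13 12], max=13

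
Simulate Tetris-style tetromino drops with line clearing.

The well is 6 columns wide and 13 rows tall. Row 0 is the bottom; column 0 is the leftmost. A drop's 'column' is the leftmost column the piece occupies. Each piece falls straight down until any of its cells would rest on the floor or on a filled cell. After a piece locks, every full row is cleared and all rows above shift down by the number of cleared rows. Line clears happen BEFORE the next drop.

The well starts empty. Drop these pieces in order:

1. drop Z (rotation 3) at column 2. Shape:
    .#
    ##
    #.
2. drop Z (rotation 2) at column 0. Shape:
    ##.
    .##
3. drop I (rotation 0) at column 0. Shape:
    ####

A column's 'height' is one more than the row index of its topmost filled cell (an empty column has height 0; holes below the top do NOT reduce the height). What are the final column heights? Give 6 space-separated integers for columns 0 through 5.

Answer: 5 5 5 5 0 0

Derivation:
Drop 1: Z rot3 at col 2 lands with bottom-row=0; cleared 0 line(s) (total 0); column heights now [0 0 2 3 0 0], max=3
Drop 2: Z rot2 at col 0 lands with bottom-row=2; cleared 0 line(s) (total 0); column heights now [4 4 3 3 0 0], max=4
Drop 3: I rot0 at col 0 lands with bottom-row=4; cleared 0 line(s) (total 0); column heights now [5 5 5 5 0 0], max=5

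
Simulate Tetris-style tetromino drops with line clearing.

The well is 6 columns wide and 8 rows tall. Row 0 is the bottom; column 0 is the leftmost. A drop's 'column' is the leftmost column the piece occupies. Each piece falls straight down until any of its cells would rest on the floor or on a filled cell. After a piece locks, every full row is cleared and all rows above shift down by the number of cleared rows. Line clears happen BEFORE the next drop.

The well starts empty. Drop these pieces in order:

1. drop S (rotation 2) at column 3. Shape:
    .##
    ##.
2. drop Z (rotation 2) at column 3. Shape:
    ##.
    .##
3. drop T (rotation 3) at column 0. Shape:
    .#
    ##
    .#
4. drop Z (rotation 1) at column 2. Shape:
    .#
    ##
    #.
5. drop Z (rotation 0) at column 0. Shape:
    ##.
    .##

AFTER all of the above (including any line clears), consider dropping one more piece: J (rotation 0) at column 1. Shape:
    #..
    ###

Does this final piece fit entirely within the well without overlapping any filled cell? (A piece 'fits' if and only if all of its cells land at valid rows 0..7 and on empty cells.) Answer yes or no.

Answer: no

Derivation:
Drop 1: S rot2 at col 3 lands with bottom-row=0; cleared 0 line(s) (total 0); column heights now [0 0 0 1 2 2], max=2
Drop 2: Z rot2 at col 3 lands with bottom-row=2; cleared 0 line(s) (total 0); column heights now [0 0 0 4 4 3], max=4
Drop 3: T rot3 at col 0 lands with bottom-row=0; cleared 0 line(s) (total 0); column heights now [2 3 0 4 4 3], max=4
Drop 4: Z rot1 at col 2 lands with bottom-row=3; cleared 0 line(s) (total 0); column heights now [2 3 5 6 4 3], max=6
Drop 5: Z rot0 at col 0 lands with bottom-row=5; cleared 0 line(s) (total 0); column heights now [7 7 6 6 4 3], max=7
Test piece J rot0 at col 1 (width 3): heights before test = [7 7 6 6 4 3]; fits = False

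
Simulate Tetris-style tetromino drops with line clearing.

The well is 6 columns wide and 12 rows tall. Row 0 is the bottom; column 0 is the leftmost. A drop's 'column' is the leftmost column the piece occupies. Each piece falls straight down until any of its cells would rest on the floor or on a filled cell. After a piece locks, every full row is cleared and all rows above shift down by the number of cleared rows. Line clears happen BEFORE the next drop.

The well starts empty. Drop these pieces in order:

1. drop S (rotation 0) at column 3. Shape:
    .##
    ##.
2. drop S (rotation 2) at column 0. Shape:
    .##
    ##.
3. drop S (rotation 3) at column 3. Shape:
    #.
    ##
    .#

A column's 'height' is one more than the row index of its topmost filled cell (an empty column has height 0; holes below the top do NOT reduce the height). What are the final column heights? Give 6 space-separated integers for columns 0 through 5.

Drop 1: S rot0 at col 3 lands with bottom-row=0; cleared 0 line(s) (total 0); column heights now [0 0 0 1 2 2], max=2
Drop 2: S rot2 at col 0 lands with bottom-row=0; cleared 0 line(s) (total 0); column heights now [1 2 2 1 2 2], max=2
Drop 3: S rot3 at col 3 lands with bottom-row=2; cleared 0 line(s) (total 0); column heights now [1 2 2 5 4 2], max=5

Answer: 1 2 2 5 4 2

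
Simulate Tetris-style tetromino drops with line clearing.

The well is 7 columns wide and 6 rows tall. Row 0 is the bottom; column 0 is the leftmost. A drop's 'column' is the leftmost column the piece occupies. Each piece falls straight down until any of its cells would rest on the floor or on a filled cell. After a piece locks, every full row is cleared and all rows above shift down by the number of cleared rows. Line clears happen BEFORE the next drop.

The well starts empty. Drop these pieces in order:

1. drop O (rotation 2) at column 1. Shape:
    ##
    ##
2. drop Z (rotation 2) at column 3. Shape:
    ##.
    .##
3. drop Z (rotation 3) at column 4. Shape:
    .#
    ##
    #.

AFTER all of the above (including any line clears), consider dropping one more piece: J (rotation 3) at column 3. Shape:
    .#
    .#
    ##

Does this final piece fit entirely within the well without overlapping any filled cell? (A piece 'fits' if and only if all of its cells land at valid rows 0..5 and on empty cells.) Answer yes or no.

Drop 1: O rot2 at col 1 lands with bottom-row=0; cleared 0 line(s) (total 0); column heights now [0 2 2 0 0 0 0], max=2
Drop 2: Z rot2 at col 3 lands with bottom-row=0; cleared 0 line(s) (total 0); column heights now [0 2 2 2 2 1 0], max=2
Drop 3: Z rot3 at col 4 lands with bottom-row=2; cleared 0 line(s) (total 0); column heights now [0 2 2 2 4 5 0], max=5
Test piece J rot3 at col 3 (width 2): heights before test = [0 2 2 2 4 5 0]; fits = False

Answer: no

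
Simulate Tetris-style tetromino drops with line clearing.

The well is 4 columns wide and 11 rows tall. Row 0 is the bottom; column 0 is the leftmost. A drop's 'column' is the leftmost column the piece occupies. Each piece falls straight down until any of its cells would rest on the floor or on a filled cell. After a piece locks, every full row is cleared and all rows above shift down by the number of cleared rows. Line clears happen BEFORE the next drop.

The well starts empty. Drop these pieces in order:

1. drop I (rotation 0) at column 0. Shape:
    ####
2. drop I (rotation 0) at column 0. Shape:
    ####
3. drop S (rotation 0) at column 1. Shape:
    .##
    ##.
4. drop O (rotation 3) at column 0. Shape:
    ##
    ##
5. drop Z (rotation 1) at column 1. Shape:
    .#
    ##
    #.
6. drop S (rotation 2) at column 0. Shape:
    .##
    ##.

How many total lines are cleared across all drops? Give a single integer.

Answer: 3

Derivation:
Drop 1: I rot0 at col 0 lands with bottom-row=0; cleared 1 line(s) (total 1); column heights now [0 0 0 0], max=0
Drop 2: I rot0 at col 0 lands with bottom-row=0; cleared 1 line(s) (total 2); column heights now [0 0 0 0], max=0
Drop 3: S rot0 at col 1 lands with bottom-row=0; cleared 0 line(s) (total 2); column heights now [0 1 2 2], max=2
Drop 4: O rot3 at col 0 lands with bottom-row=1; cleared 1 line(s) (total 3); column heights now [2 2 1 0], max=2
Drop 5: Z rot1 at col 1 lands with bottom-row=2; cleared 0 line(s) (total 3); column heights now [2 4 5 0], max=5
Drop 6: S rot2 at col 0 lands with bottom-row=4; cleared 0 line(s) (total 3); column heights now [5 6 6 0], max=6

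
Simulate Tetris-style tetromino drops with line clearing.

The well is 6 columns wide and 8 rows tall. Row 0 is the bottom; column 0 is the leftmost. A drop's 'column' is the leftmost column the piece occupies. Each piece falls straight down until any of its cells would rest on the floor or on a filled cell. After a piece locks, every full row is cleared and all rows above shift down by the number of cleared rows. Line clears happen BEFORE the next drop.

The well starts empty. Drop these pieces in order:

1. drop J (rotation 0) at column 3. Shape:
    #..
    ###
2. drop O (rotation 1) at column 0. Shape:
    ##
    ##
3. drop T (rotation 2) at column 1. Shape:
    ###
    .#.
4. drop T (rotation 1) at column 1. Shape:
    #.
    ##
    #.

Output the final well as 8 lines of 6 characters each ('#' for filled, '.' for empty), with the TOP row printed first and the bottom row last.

Answer: ......
......
.#....
.##...
.#....
.###..
####..
##.###

Derivation:
Drop 1: J rot0 at col 3 lands with bottom-row=0; cleared 0 line(s) (total 0); column heights now [0 0 0 2 1 1], max=2
Drop 2: O rot1 at col 0 lands with bottom-row=0; cleared 0 line(s) (total 0); column heights now [2 2 0 2 1 1], max=2
Drop 3: T rot2 at col 1 lands with bottom-row=1; cleared 0 line(s) (total 0); column heights now [2 3 3 3 1 1], max=3
Drop 4: T rot1 at col 1 lands with bottom-row=3; cleared 0 line(s) (total 0); column heights now [2 6 5 3 1 1], max=6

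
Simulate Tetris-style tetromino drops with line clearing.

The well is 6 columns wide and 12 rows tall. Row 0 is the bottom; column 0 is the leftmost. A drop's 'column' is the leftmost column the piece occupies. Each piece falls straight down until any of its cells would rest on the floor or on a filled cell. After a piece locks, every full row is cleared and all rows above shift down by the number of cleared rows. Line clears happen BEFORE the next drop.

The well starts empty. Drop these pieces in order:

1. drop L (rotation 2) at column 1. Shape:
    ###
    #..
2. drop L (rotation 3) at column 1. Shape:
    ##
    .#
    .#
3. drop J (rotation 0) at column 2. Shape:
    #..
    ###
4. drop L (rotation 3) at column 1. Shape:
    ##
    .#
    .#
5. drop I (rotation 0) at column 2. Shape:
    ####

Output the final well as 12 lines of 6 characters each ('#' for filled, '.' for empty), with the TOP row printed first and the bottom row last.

Drop 1: L rot2 at col 1 lands with bottom-row=0; cleared 0 line(s) (total 0); column heights now [0 2 2 2 0 0], max=2
Drop 2: L rot3 at col 1 lands with bottom-row=2; cleared 0 line(s) (total 0); column heights now [0 5 5 2 0 0], max=5
Drop 3: J rot0 at col 2 lands with bottom-row=5; cleared 0 line(s) (total 0); column heights now [0 5 7 6 6 0], max=7
Drop 4: L rot3 at col 1 lands with bottom-row=7; cleared 0 line(s) (total 0); column heights now [0 10 10 6 6 0], max=10
Drop 5: I rot0 at col 2 lands with bottom-row=10; cleared 0 line(s) (total 0); column heights now [0 10 11 11 11 11], max=11

Answer: ......
..####
.##...
..#...
..#...
..#...
..###.
.##...
..#...
..#...
.###..
.#....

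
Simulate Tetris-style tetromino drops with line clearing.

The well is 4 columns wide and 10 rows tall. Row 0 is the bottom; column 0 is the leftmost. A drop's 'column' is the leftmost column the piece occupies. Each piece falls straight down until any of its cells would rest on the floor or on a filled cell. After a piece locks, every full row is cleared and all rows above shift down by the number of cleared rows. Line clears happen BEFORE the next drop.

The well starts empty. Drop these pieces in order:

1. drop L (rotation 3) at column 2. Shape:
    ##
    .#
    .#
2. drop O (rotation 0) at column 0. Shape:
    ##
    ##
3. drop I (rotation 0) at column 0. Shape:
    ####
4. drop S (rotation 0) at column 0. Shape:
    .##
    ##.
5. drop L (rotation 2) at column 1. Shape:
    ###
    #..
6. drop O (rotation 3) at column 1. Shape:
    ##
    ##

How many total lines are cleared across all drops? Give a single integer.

Drop 1: L rot3 at col 2 lands with bottom-row=0; cleared 0 line(s) (total 0); column heights now [0 0 3 3], max=3
Drop 2: O rot0 at col 0 lands with bottom-row=0; cleared 0 line(s) (total 0); column heights now [2 2 3 3], max=3
Drop 3: I rot0 at col 0 lands with bottom-row=3; cleared 1 line(s) (total 1); column heights now [2 2 3 3], max=3
Drop 4: S rot0 at col 0 lands with bottom-row=2; cleared 1 line(s) (total 2); column heights now [2 3 3 2], max=3
Drop 5: L rot2 at col 1 lands with bottom-row=3; cleared 0 line(s) (total 2); column heights now [2 5 5 5], max=5
Drop 6: O rot3 at col 1 lands with bottom-row=5; cleared 0 line(s) (total 2); column heights now [2 7 7 5], max=7

Answer: 2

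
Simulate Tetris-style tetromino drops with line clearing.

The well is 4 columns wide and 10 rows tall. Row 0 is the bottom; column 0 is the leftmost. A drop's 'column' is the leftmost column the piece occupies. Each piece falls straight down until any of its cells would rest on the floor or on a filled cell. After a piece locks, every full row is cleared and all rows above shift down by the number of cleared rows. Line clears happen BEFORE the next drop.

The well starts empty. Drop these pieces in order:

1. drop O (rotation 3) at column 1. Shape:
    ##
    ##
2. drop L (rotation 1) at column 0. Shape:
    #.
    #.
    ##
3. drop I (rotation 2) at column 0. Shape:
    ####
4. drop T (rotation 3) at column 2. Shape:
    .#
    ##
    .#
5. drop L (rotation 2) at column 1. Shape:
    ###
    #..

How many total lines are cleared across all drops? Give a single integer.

Answer: 3

Derivation:
Drop 1: O rot3 at col 1 lands with bottom-row=0; cleared 0 line(s) (total 0); column heights now [0 2 2 0], max=2
Drop 2: L rot1 at col 0 lands with bottom-row=2; cleared 0 line(s) (total 0); column heights now [5 3 2 0], max=5
Drop 3: I rot2 at col 0 lands with bottom-row=5; cleared 1 line(s) (total 1); column heights now [5 3 2 0], max=5
Drop 4: T rot3 at col 2 lands with bottom-row=1; cleared 1 line(s) (total 2); column heights now [4 2 2 3], max=4
Drop 5: L rot2 at col 1 lands with bottom-row=2; cleared 1 line(s) (total 3); column heights now [3 3 2 3], max=3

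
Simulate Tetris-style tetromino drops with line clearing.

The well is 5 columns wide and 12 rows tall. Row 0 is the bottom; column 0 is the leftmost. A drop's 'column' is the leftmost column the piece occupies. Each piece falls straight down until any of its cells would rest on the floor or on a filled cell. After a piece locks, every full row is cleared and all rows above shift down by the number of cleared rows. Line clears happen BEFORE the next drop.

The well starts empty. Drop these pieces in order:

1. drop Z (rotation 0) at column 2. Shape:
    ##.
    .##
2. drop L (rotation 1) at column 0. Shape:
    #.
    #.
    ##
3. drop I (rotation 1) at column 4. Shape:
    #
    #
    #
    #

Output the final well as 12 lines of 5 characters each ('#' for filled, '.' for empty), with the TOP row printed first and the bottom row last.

Drop 1: Z rot0 at col 2 lands with bottom-row=0; cleared 0 line(s) (total 0); column heights now [0 0 2 2 1], max=2
Drop 2: L rot1 at col 0 lands with bottom-row=0; cleared 0 line(s) (total 0); column heights now [3 1 2 2 1], max=3
Drop 3: I rot1 at col 4 lands with bottom-row=1; cleared 0 line(s) (total 0); column heights now [3 1 2 2 5], max=5

Answer: .....
.....
.....
.....
.....
.....
.....
....#
....#
#...#
#.###
##.##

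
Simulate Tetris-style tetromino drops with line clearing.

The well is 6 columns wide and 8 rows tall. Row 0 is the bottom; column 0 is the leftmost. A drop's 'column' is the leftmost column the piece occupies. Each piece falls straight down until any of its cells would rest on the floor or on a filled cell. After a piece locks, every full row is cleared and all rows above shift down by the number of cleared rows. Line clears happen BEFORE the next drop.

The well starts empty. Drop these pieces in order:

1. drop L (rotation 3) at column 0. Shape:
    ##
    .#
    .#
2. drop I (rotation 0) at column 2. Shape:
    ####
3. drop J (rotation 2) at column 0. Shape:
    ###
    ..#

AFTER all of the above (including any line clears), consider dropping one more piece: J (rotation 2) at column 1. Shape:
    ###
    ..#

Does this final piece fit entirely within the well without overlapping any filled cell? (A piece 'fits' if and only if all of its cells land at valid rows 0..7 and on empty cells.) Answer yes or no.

Answer: yes

Derivation:
Drop 1: L rot3 at col 0 lands with bottom-row=0; cleared 0 line(s) (total 0); column heights now [3 3 0 0 0 0], max=3
Drop 2: I rot0 at col 2 lands with bottom-row=0; cleared 0 line(s) (total 0); column heights now [3 3 1 1 1 1], max=3
Drop 3: J rot2 at col 0 lands with bottom-row=2; cleared 0 line(s) (total 0); column heights now [4 4 4 1 1 1], max=4
Test piece J rot2 at col 1 (width 3): heights before test = [4 4 4 1 1 1]; fits = True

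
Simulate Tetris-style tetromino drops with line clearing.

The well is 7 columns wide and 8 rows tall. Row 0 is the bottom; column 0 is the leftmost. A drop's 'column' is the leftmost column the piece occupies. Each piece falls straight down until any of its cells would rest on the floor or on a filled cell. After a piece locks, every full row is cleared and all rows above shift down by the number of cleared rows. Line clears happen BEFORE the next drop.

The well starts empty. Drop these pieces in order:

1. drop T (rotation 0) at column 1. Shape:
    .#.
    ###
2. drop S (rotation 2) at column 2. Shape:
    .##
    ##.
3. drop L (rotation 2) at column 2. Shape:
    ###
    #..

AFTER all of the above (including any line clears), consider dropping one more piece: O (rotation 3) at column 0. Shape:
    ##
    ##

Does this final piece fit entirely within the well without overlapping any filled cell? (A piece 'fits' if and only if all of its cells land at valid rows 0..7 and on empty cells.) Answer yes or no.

Drop 1: T rot0 at col 1 lands with bottom-row=0; cleared 0 line(s) (total 0); column heights now [0 1 2 1 0 0 0], max=2
Drop 2: S rot2 at col 2 lands with bottom-row=2; cleared 0 line(s) (total 0); column heights now [0 1 3 4 4 0 0], max=4
Drop 3: L rot2 at col 2 lands with bottom-row=3; cleared 0 line(s) (total 0); column heights now [0 1 5 5 5 0 0], max=5
Test piece O rot3 at col 0 (width 2): heights before test = [0 1 5 5 5 0 0]; fits = True

Answer: yes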